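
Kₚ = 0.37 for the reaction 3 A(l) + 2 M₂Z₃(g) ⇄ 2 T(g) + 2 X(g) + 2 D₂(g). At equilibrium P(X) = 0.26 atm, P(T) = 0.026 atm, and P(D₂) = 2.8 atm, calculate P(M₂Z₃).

P(M₂Z₃) = 0.031 atm

(A is a pure liquid — omitted from Kₚ.)
At equilibrium, Kₚ = P(T)²·P(X)²·P(D₂)² / P(M₂Z₃)² = 0.37.
(0.026)²·(0.26)²·(2.8)² / (P(M₂Z₃))² = 0.37
P(M₂Z₃)² = 9.68×10⁻⁴ ⇒ P(M₂Z₃) = 0.031 atm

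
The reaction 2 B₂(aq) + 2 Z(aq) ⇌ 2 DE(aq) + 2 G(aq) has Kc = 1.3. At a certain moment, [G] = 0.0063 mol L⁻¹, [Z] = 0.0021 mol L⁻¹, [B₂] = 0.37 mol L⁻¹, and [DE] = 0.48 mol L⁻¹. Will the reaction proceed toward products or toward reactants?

Qc = [DE]²·[G]² / ([B₂]²·[Z]²) = (0.48)²·(0.0063)² / ((0.37)²·(0.0021)²) = 15
Qc = 15 > Kc = 1.3, so the reverse reaction proceeds.

in the reverse direction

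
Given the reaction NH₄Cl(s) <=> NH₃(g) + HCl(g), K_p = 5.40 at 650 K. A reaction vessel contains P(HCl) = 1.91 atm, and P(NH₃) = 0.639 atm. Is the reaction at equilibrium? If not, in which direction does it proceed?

(NH₄Cl is a pure solid — omitted from Q_p.)
Q_p = P(NH₃)·P(HCl) = (0.639)·(1.91) = 1.22
Q_p = 1.22 < K_p = 5.40, so the forward reaction proceeds.

to the right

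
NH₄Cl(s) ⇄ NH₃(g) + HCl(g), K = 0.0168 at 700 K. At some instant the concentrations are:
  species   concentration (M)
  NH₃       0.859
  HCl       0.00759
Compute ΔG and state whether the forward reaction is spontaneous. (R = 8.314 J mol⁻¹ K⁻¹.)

(NH₄Cl is a pure solid — omitted from Q.)
Q = [NH₃]·[HCl] = (0.859)·(0.00759) = 0.00652
ΔG = RT ln(Q/K) = (8.314 J mol⁻¹ K⁻¹)(700 K) × ln(0.00652/0.0168)
   = (5.820 kJ/mol)(-0.9465) = -5.51 kJ/mol
ΔG < 0, so the forward reaction is spontaneous (proceeds forward).

ΔG = -5.51 kJ/mol; the forward reaction is spontaneous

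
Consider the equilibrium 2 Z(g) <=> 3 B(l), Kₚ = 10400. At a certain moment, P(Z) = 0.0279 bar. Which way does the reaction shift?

toward products

(B is a pure liquid — omitted from Qₚ.)
Qₚ = 1 / P(Z)² = 1 / (0.0279)² = 1280
Qₚ = 1280 < Kₚ = 10400, so the forward reaction proceeds.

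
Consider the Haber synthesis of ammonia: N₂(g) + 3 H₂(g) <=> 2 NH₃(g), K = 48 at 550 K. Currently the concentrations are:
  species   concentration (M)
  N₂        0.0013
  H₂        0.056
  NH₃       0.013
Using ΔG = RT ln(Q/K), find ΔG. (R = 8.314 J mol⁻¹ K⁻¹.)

Q = [NH₃]² / ([N₂]·[H₂]³) = (0.013)² / ((0.0013)·(0.056)³) = 740
ΔG = RT ln(Q/K) = (8.314 J mol⁻¹ K⁻¹)(550 K) × ln(740/48)
   = (4.573 kJ/mol)(2.735) = 12.5 kJ/mol
ΔG > 0, so the forward reaction is non-spontaneous (proceeds in reverse).

ΔG = 12.5 kJ/mol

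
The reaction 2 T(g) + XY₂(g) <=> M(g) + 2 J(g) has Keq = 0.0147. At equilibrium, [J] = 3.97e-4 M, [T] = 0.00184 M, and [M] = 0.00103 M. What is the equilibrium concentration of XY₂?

[XY₂] = 0.00326 M

At equilibrium, Keq = [M]·[J]² / ([T]²·[XY₂]) = 0.0147.
(0.00103)·(3.97e-4)² / ((0.00184)²·([XY₂])) = 0.0147
[XY₂] = 0.00326 M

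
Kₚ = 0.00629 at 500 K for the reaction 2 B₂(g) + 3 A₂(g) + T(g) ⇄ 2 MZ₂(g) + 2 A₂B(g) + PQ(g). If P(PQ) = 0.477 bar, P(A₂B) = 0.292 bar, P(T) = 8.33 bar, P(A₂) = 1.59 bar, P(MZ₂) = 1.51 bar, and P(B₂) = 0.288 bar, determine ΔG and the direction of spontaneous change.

ΔG = 6.94 kJ/mol; the forward reaction is non-spontaneous

Qₚ = P(MZ₂)²·P(A₂B)²·P(PQ) / (P(B₂)²·P(A₂)³·P(T)) = (1.51)²·(0.292)²·(0.477) / ((0.288)²·(1.59)³·(8.33)) = 0.0334
ΔG = RT ln(Qₚ/Kₚ) = (8.314 J mol⁻¹ K⁻¹)(500 K) × ln(0.0334/0.00629)
   = (4.157 kJ/mol)(1.670) = 6.94 kJ/mol
ΔG > 0, so the forward reaction is non-spontaneous (proceeds in reverse).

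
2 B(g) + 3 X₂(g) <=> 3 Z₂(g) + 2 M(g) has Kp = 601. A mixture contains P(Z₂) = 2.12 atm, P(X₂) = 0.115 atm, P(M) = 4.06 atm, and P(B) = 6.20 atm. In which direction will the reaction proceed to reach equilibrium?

Qp = P(Z₂)³·P(M)² / (P(B)²·P(X₂)³) = (2.12)³·(4.06)² / ((6.20)²·(0.115)³) = 2690
Qp = 2690 > Kp = 601, so the reverse reaction proceeds.

in the reverse direction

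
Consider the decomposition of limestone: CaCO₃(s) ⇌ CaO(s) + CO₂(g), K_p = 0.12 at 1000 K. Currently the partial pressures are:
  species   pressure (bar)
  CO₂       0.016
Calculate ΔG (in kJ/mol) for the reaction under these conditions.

(CaCO₃, CaO are pure solids — omitted from Q_p.)
Q_p = P(CO₂) = 0.0160
ΔG = RT ln(Q_p/K_p) = (8.314 J mol⁻¹ K⁻¹)(1000 K) × ln(0.0160/0.12)
   = (8.314 kJ/mol)(-2.015) = -16.8 kJ/mol
ΔG < 0, so the forward reaction is spontaneous (proceeds forward).

ΔG = -16.8 kJ/mol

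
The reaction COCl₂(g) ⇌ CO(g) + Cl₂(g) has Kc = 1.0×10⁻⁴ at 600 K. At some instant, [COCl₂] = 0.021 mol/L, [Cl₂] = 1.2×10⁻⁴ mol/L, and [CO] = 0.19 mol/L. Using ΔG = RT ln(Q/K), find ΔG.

Qc = [CO]·[Cl₂] / [COCl₂] = (0.19)·(1.2×10⁻⁴) / (0.021) = 0.00109
ΔG = RT ln(Qc/Kc) = (8.314 J mol⁻¹ K⁻¹)(600 K) × ln(0.00109/1.0×10⁻⁴)
   = (4.988 kJ/mol)(2.389) = 11.9 kJ/mol
ΔG > 0, so the forward reaction is non-spontaneous (proceeds in reverse).

ΔG = 11.9 kJ/mol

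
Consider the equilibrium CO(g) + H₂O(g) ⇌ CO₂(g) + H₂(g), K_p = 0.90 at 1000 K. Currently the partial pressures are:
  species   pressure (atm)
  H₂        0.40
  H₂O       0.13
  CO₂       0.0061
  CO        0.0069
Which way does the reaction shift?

Q_p = P(CO₂)·P(H₂) / (P(CO)·P(H₂O)) = (0.0061)·(0.40) / ((0.0069)·(0.13)) = 2.7
Q_p = 2.7 > K_p = 0.90, so the reverse reaction proceeds.

to the left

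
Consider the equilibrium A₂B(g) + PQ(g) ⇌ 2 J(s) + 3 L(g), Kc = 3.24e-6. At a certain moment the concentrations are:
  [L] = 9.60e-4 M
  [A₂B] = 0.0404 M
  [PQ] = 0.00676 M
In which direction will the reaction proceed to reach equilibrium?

(J is a pure solid — omitted from Qc.)
Qc = [L]³ / ([A₂B]·[PQ]) = (9.60e-4)³ / ((0.0404)·(0.00676)) = 3.24e-6
Qc = 3.24e-6 = Kc, so the system is already at equilibrium.

no net change (already at equilibrium)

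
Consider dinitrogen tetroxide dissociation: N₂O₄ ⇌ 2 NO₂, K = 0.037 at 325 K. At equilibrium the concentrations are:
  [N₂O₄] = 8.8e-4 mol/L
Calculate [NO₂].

At equilibrium, K = [NO₂]² / [N₂O₄] = 0.037.
([NO₂])² / (8.8e-4) = 0.037
[NO₂]² = 3.26e-5 ⇒ [NO₂] = 0.0057 mol/L

[NO₂] = 0.0057 mol/L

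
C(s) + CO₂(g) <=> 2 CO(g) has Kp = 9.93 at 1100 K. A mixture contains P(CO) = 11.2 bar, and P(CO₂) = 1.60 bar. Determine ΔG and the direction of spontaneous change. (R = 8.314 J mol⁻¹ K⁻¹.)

ΔG = 18.9 kJ/mol; the forward reaction is non-spontaneous

(C is a pure solid — omitted from Qp.)
Qp = P(CO)² / P(CO₂) = (11.2)² / (1.60) = 78.4
ΔG = RT ln(Qp/Kp) = (8.314 J mol⁻¹ K⁻¹)(1100 K) × ln(78.4/9.93)
   = (9.145 kJ/mol)(2.066) = 18.9 kJ/mol
ΔG > 0, so the forward reaction is non-spontaneous (proceeds in reverse).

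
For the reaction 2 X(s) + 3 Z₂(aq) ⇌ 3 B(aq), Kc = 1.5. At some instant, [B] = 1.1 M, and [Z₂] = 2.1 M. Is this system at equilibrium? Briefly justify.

(X is a pure solid — omitted from Qc.)
Qc = [B]³ / [Z₂]³ = (1.1)³ / (2.1)³ = 0.14
Qc = 0.14 < Kc = 1.5: net forward reaction.

no; Q < K, reaction proceeds forward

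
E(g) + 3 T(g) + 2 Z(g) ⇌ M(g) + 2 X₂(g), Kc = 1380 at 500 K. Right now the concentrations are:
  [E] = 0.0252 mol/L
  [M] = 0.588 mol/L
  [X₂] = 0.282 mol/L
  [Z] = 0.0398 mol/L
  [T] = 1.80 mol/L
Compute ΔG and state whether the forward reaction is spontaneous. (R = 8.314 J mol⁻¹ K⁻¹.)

ΔG = -8.01 kJ/mol; the forward reaction is spontaneous

Qc = [M]·[X₂]² / ([E]·[T]³·[Z]²) = (0.588)·(0.282)² / ((0.0252)·(1.80)³·(0.0398)²) = 201
ΔG = RT ln(Qc/Kc) = (8.314 J mol⁻¹ K⁻¹)(500 K) × ln(201/1380)
   = (4.157 kJ/mol)(-1.927) = -8.01 kJ/mol
ΔG < 0, so the forward reaction is spontaneous (proceeds forward).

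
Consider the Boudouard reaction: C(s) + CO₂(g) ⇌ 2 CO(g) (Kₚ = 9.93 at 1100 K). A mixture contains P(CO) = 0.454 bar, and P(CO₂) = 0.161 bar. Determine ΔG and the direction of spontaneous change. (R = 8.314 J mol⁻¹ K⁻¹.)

(C is a pure solid — omitted from Qₚ.)
Qₚ = P(CO)² / P(CO₂) = (0.454)² / (0.161) = 1.28
ΔG = RT ln(Qₚ/Kₚ) = (8.314 J mol⁻¹ K⁻¹)(1100 K) × ln(1.28/9.93)
   = (9.145 kJ/mol)(-2.049) = -18.7 kJ/mol
ΔG < 0, so the forward reaction is spontaneous (proceeds forward).

ΔG = -18.7 kJ/mol; the forward reaction is spontaneous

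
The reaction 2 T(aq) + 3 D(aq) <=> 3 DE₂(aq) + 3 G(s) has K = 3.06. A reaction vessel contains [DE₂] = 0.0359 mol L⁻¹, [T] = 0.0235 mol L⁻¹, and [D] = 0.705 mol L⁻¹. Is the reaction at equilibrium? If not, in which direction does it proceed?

(G is a pure solid — omitted from Q.)
Q = [DE₂]³ / ([T]²·[D]³) = (0.0359)³ / ((0.0235)²·(0.705)³) = 0.239
Q = 0.239 < K = 3.06, so the forward reaction proceeds.

forward (toward products)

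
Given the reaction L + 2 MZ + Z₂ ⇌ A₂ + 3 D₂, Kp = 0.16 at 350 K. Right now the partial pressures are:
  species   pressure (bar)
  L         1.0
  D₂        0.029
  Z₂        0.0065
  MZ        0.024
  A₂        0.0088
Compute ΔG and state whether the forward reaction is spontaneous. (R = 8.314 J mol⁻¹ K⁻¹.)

Qp = P(A₂)·P(D₂)³ / (P(L)·P(MZ)²·P(Z₂)) = (0.0088)·(0.029)³ / ((1.0)·(0.024)²·(0.0065)) = 0.0573
ΔG = RT ln(Qp/Kp) = (8.314 J mol⁻¹ K⁻¹)(350 K) × ln(0.0573/0.16)
   = (2.910 kJ/mol)(-1.027) = -2.99 kJ/mol
ΔG < 0, so the forward reaction is spontaneous (proceeds forward).

ΔG = -2.99 kJ/mol; the forward reaction is spontaneous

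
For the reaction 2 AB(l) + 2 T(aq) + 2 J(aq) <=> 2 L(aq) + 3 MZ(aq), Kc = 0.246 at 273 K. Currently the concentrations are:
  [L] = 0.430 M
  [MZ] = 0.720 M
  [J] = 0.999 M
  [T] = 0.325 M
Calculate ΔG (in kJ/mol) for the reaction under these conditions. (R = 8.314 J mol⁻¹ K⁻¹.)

(AB is a pure liquid — omitted from Qc.)
Qc = [L]²·[MZ]³ / ([T]²·[J]²) = (0.430)²·(0.720)³ / ((0.325)²·(0.999)²) = 0.655
ΔG = RT ln(Qc/Kc) = (8.314 J mol⁻¹ K⁻¹)(273 K) × ln(0.655/0.246)
   = (2.270 kJ/mol)(0.9793) = 2.22 kJ/mol
ΔG > 0, so the forward reaction is non-spontaneous (proceeds in reverse).

ΔG = 2.22 kJ/mol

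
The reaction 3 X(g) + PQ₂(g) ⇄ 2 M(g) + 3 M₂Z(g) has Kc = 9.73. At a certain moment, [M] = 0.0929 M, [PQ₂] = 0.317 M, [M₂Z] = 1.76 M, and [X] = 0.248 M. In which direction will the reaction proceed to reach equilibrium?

at equilibrium

Qc = [M]²·[M₂Z]³ / ([X]³·[PQ₂]) = (0.0929)²·(1.76)³ / ((0.248)³·(0.317)) = 9.73
Qc = 9.73 = Kc, so the system is already at equilibrium.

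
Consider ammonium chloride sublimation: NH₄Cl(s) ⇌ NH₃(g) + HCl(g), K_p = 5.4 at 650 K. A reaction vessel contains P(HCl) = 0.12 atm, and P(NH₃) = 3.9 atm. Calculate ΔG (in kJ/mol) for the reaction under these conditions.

ΔG = -13.2 kJ/mol

(NH₄Cl is a pure solid — omitted from Q_p.)
Q_p = P(NH₃)·P(HCl) = (3.9)·(0.12) = 0.468
ΔG = RT ln(Q_p/K_p) = (8.314 J mol⁻¹ K⁻¹)(650 K) × ln(0.468/5.4)
   = (5.404 kJ/mol)(-2.446) = -13.2 kJ/mol
ΔG < 0, so the forward reaction is spontaneous (proceeds forward).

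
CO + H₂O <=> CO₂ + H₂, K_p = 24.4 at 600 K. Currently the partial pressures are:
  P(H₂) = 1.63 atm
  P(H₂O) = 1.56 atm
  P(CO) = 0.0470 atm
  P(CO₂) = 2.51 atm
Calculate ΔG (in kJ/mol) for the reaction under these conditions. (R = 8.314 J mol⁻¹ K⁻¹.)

Q_p = P(CO₂)·P(H₂) / (P(CO)·P(H₂O)) = (2.51)·(1.63) / ((0.0470)·(1.56)) = 55.8
ΔG = RT ln(Q_p/K_p) = (8.314 J mol⁻¹ K⁻¹)(600 K) × ln(55.8/24.4)
   = (4.988 kJ/mol)(0.8272) = 4.13 kJ/mol
ΔG > 0, so the forward reaction is non-spontaneous (proceeds in reverse).

ΔG = 4.13 kJ/mol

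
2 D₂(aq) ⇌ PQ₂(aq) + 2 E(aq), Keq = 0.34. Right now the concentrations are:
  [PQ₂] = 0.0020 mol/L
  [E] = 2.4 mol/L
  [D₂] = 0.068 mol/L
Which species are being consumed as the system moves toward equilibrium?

PQ₂, E (products)

Q = [PQ₂]·[E]² / [D₂]² = (0.0020)·(2.4)² / (0.068)² = 2.5
Q = 2.5 > Keq = 0.34: net reverse reaction.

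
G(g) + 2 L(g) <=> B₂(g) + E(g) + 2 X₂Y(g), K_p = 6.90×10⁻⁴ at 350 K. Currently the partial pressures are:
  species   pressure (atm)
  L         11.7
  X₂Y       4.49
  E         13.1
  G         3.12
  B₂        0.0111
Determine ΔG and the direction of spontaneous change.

Q_p = P(B₂)·P(E)·P(X₂Y)² / (P(G)·P(L)²) = (0.0111)·(13.1)·(4.49)² / ((3.12)·(11.7)²) = 0.00686
ΔG = RT ln(Q_p/K_p) = (8.314 J mol⁻¹ K⁻¹)(350 K) × ln(0.00686/6.90×10⁻⁴)
   = (2.910 kJ/mol)(2.297) = 6.68 kJ/mol
ΔG > 0, so the forward reaction is non-spontaneous (proceeds in reverse).

ΔG = 6.68 kJ/mol; the forward reaction is non-spontaneous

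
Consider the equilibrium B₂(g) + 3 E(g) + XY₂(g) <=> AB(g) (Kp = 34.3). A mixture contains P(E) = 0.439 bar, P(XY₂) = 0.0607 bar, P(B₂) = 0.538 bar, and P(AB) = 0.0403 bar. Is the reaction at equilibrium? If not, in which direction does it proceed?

Qp = P(AB) / (P(B₂)·P(E)³·P(XY₂)) = (0.0403) / ((0.538)·(0.439)³·(0.0607)) = 14.6
Qp = 14.6 < Kp = 34.3, so the forward reaction proceeds.

toward products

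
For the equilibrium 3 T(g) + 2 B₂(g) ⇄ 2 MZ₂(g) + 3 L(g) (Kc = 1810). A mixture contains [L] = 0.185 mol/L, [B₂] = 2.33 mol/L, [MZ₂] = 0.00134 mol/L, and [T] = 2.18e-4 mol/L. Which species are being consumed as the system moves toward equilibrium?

Qc = [MZ₂]²·[L]³ / ([T]³·[B₂]²) = (0.00134)²·(0.185)³ / ((2.18e-4)³·(2.33)²) = 202
Qc = 202 < Kc = 1810: net forward reaction.

T, B₂ (reactants)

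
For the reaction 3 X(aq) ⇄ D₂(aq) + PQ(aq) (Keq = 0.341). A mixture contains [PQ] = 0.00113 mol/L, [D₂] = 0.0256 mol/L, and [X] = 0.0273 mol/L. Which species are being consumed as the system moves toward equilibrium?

Q = [D₂]·[PQ] / [X]³ = (0.0256)·(0.00113) / (0.0273)³ = 1.42
Q = 1.42 > Keq = 0.341: net reverse reaction.

D₂, PQ (products)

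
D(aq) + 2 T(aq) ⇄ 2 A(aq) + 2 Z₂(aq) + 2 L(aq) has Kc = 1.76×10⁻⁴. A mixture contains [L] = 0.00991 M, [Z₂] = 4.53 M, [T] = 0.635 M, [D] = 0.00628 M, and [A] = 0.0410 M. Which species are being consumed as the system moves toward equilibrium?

Qc = [A]²·[Z₂]²·[L]² / ([D]·[T]²) = (0.0410)²·(4.53)²·(0.00991)² / ((0.00628)·(0.635)²) = 0.00134
Qc = 0.00134 > Kc = 1.76×10⁻⁴: net reverse reaction.

A, Z₂, L (products)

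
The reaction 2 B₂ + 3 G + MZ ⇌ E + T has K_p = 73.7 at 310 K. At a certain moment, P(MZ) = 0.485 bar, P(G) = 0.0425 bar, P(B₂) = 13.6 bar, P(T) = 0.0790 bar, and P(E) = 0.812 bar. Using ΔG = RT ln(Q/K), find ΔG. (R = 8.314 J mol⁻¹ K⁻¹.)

Q_p = P(E)·P(T) / (P(B₂)²·P(G)³·P(MZ)) = (0.812)·(0.0790) / ((13.6)²·(0.0425)³·(0.485)) = 9.32
ΔG = RT ln(Q_p/K_p) = (8.314 J mol⁻¹ K⁻¹)(310 K) × ln(9.32/73.7)
   = (2.577 kJ/mol)(-2.068) = -5.33 kJ/mol
ΔG < 0, so the forward reaction is spontaneous (proceeds forward).

ΔG = -5.33 kJ/mol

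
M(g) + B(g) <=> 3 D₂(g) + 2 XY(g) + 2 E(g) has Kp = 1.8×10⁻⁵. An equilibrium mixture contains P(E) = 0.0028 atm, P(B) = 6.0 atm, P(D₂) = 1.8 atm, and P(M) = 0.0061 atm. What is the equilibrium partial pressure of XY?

At equilibrium, Kp = P(D₂)³·P(XY)²·P(E)² / (P(M)·P(B)) = 1.8×10⁻⁵.
(1.8)³·(P(XY))²·(0.0028)² / ((0.0061)·(6.0)) = 1.8×10⁻⁵
P(XY)² = 0.0144 ⇒ P(XY) = 0.12 atm

P(XY) = 0.12 atm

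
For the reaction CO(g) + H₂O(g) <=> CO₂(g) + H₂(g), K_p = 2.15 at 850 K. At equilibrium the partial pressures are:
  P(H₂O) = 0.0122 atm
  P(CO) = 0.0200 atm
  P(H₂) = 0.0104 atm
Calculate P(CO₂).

P(CO₂) = 0.0504 atm

At equilibrium, K_p = P(CO₂)·P(H₂) / (P(CO)·P(H₂O)) = 2.15.
(P(CO₂))·(0.0104) / ((0.0200)·(0.0122)) = 2.15
P(CO₂) = 0.0504 atm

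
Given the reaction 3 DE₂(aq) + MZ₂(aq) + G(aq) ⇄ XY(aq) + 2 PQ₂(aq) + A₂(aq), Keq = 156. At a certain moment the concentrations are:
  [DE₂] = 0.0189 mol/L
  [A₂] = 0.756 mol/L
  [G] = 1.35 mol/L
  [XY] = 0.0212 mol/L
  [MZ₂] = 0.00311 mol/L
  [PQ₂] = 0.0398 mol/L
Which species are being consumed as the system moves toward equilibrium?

XY, PQ₂, A₂ (products)

Q = [XY]·[PQ₂]²·[A₂] / ([DE₂]³·[MZ₂]·[G]) = (0.0212)·(0.0398)²·(0.756) / ((0.0189)³·(0.00311)·(1.35)) = 896
Q = 896 > Keq = 156: net reverse reaction.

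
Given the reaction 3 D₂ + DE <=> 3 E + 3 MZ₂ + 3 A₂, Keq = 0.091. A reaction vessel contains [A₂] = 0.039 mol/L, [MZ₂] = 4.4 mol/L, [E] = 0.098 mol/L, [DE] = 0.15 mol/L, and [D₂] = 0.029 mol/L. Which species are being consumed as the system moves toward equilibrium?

E, MZ₂, A₂ (products)

Q = [E]³·[MZ₂]³·[A₂]³ / ([D₂]³·[DE]) = (0.098)³·(4.4)³·(0.039)³ / ((0.029)³·(0.15)) = 1.3
Q = 1.3 > Keq = 0.091: net reverse reaction.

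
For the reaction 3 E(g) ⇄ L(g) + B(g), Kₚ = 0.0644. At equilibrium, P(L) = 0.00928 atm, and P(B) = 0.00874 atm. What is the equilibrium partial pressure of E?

At equilibrium, Kₚ = P(L)·P(B) / P(E)³ = 0.0644.
(0.00928)·(0.00874) / (P(E))³ = 0.0644
P(E)³ = 0.00126 ⇒ P(E) = 0.108 atm

P(E) = 0.108 atm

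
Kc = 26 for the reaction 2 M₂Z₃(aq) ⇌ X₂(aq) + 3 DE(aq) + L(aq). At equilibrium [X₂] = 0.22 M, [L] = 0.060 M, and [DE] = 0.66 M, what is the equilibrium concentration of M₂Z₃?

At equilibrium, Kc = [X₂]·[DE]³·[L] / [M₂Z₃]² = 26.
(0.22)·(0.66)³·(0.060) / ([M₂Z₃])² = 26
[M₂Z₃]² = 1.46×10⁻⁴ ⇒ [M₂Z₃] = 0.012 M

[M₂Z₃] = 0.012 M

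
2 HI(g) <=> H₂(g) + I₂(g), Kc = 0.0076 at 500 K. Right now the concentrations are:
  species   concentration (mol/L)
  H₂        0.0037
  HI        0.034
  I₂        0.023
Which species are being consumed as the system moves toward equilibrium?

H₂, I₂ (products)

Qc = [H₂]·[I₂] / [HI]² = (0.0037)·(0.023) / (0.034)² = 0.074
Qc = 0.074 > Kc = 0.0076: net reverse reaction.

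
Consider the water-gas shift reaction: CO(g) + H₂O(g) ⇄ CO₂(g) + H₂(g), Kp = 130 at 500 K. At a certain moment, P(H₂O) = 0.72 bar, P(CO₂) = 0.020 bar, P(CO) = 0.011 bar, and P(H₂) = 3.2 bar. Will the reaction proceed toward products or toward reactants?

in the forward direction

Qp = P(CO₂)·P(H₂) / (P(CO)·P(H₂O)) = (0.020)·(3.2) / ((0.011)·(0.72)) = 8.1
Qp = 8.1 < Kp = 130, so the forward reaction proceeds.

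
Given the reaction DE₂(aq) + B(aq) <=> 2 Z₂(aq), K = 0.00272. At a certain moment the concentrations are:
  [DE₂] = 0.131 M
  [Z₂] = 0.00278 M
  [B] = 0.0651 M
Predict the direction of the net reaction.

Q = [Z₂]² / ([DE₂]·[B]) = (0.00278)² / ((0.131)·(0.0651)) = 9.06×10⁻⁴
Q = 9.06×10⁻⁴ < K = 0.00272, so the forward reaction proceeds.

to the right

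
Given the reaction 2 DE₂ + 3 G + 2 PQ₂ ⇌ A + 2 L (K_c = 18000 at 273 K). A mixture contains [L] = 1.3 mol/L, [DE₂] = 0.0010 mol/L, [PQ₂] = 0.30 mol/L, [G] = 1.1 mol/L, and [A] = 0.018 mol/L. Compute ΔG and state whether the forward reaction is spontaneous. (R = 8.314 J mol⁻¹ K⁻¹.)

ΔG = 6.01 kJ/mol; the forward reaction is non-spontaneous

Q_c = [A]·[L]² / ([DE₂]²·[G]³·[PQ₂]²) = (0.018)·(1.3)² / ((0.0010)²·(1.1)³·(0.30)²) = 2.54×10⁵
ΔG = RT ln(Q_c/K_c) = (8.314 J mol⁻¹ K⁻¹)(273 K) × ln(2.54×10⁵/18000)
   = (2.270 kJ/mol)(2.647) = 6.01 kJ/mol
ΔG > 0, so the forward reaction is non-spontaneous (proceeds in reverse).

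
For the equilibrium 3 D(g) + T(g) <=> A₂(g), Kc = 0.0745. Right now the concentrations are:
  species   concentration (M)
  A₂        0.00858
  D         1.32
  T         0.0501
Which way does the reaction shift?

at equilibrium

Qc = [A₂] / ([D]³·[T]) = (0.00858) / ((1.32)³·(0.0501)) = 0.0745
Qc = 0.0745 = Kc, so the system is already at equilibrium.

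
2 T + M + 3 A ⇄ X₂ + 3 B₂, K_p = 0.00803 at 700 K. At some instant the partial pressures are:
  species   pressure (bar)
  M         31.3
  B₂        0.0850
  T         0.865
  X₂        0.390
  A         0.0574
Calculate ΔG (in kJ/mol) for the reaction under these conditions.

ΔG = 11.1 kJ/mol

Q_p = P(X₂)·P(B₂)³ / (P(T)²·P(M)·P(A)³) = (0.390)·(0.0850)³ / ((0.865)²·(31.3)·(0.0574)³) = 0.0541
ΔG = RT ln(Q_p/K_p) = (8.314 J mol⁻¹ K⁻¹)(700 K) × ln(0.0541/0.00803)
   = (5.820 kJ/mol)(1.908) = 11.1 kJ/mol
ΔG > 0, so the forward reaction is non-spontaneous (proceeds in reverse).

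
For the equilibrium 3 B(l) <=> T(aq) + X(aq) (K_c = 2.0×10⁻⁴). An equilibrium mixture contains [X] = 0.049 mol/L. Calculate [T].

(B is a pure liquid — omitted from K_c.)
At equilibrium, K_c = [T]·[X] = 2.0×10⁻⁴.
([T])·(0.049) = 2.0×10⁻⁴
[T] = 0.00408 = 0.0041 mol/L

[T] = 0.0041 mol/L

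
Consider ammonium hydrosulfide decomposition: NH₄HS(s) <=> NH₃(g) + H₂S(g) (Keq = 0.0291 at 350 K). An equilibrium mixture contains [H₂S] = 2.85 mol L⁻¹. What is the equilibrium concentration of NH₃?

(NH₄HS is a pure solid — omitted from Keq.)
At equilibrium, Keq = [NH₃]·[H₂S] = 0.0291.
([NH₃])·(2.85) = 0.0291
[NH₃] = 0.0102 mol L⁻¹

[NH₃] = 0.0102 mol L⁻¹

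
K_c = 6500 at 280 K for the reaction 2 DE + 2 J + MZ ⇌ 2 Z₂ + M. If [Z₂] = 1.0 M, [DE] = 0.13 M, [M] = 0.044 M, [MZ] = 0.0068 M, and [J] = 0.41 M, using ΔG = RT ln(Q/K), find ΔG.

ΔG = -2.44 kJ/mol

Q_c = [Z₂]²·[M] / ([DE]²·[J]²·[MZ]) = (1.0)²·(0.044) / ((0.13)²·(0.41)²·(0.0068)) = 2280
ΔG = RT ln(Q_c/K_c) = (8.314 J mol⁻¹ K⁻¹)(280 K) × ln(2280/6500)
   = (2.328 kJ/mol)(-1.048) = -2.44 kJ/mol
ΔG < 0, so the forward reaction is spontaneous (proceeds forward).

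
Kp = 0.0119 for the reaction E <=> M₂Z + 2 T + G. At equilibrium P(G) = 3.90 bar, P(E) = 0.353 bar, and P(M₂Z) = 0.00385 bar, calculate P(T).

P(T) = 0.529 bar

At equilibrium, Kp = P(M₂Z)·P(T)²·P(G) / P(E) = 0.0119.
(0.00385)·(P(T))²·(3.90) / (0.353) = 0.0119
P(T)² = 0.280 ⇒ P(T) = 0.529 bar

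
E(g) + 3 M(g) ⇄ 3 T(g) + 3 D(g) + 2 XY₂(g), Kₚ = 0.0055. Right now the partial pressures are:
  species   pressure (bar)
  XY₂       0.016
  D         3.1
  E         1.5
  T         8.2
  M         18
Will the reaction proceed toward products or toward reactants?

Qₚ = P(T)³·P(D)³·P(XY₂)² / (P(E)·P(M)³) = (8.2)³·(3.1)³·(0.016)² / ((1.5)·(18)³) = 4.8e-4
Qₚ = 4.8e-4 < Kₚ = 0.0055, so the forward reaction proceeds.

forward (toward products)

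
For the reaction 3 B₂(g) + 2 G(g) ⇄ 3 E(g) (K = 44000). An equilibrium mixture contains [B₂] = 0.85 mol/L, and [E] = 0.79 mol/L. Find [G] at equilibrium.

At equilibrium, K = [E]³ / ([B₂]³·[G]²) = 44000.
(0.79)³ / ((0.85)³·([G])²) = 44000
[G]² = 1.82×10⁻⁵ ⇒ [G] = 0.0043 mol/L

[G] = 0.0043 mol/L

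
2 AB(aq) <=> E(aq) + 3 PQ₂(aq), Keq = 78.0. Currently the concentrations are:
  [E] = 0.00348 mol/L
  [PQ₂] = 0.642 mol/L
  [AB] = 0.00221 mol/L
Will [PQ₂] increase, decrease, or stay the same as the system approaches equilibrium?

Q = [E]·[PQ₂]³ / [AB]² = (0.00348)·(0.642)³ / (0.00221)² = 189
Q = 189 > Keq = 78.0: net reverse reaction.
PQ₂ is a product, so it decreases.

decrease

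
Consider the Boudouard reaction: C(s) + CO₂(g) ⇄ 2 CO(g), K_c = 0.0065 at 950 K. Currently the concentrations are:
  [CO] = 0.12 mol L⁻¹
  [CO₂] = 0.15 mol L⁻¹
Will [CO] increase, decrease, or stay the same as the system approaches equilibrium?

(C is a pure solid — omitted from Q_c.)
Q_c = [CO]² / [CO₂] = (0.12)² / (0.15) = 0.096
Q_c = 0.096 > K_c = 0.0065: net reverse reaction.
CO is a product, so it decreases.

decrease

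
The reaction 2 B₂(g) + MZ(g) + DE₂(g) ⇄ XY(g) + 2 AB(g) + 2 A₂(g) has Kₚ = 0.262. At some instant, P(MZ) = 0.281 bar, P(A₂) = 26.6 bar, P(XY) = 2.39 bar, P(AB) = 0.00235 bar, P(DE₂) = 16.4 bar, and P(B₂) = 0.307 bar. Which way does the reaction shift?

toward products

Qₚ = P(XY)·P(AB)²·P(A₂)² / (P(B₂)²·P(MZ)·P(DE₂)) = (2.39)·(0.00235)²·(26.6)² / ((0.307)²·(0.281)·(16.4)) = 0.0215
Qₚ = 0.0215 < Kₚ = 0.262, so the forward reaction proceeds.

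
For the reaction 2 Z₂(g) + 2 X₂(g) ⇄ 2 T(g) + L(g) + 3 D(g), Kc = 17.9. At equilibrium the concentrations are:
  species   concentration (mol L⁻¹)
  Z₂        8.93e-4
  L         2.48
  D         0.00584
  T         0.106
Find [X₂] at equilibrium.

At equilibrium, Kc = [T]²·[L]·[D]³ / ([Z₂]²·[X₂]²) = 17.9.
(0.106)²·(2.48)·(0.00584)³ / ((8.93e-4)²·([X₂])²) = 17.9
[X₂]² = 3.89e-4 ⇒ [X₂] = 0.0197 mol L⁻¹

[X₂] = 0.0197 mol L⁻¹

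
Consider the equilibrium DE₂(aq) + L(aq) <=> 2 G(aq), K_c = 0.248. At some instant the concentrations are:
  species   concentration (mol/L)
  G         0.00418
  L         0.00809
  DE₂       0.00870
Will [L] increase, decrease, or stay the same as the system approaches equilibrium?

stay the same

Q_c = [G]² / ([DE₂]·[L]) = (0.00418)² / ((0.00870)·(0.00809)) = 0.248
Q_c = 0.248 = K_c; the system is at equilibrium.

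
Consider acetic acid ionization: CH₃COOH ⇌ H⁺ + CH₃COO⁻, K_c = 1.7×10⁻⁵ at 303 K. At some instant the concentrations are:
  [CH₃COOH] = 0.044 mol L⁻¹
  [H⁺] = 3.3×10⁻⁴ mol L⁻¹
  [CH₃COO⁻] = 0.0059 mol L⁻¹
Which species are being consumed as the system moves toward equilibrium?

Q_c = [H⁺]·[CH₃COO⁻] / [CH₃COOH] = (3.3×10⁻⁴)·(0.0059) / (0.044) = 4.4×10⁻⁵
Q_c = 4.4×10⁻⁵ > K_c = 1.7×10⁻⁵: net reverse reaction.

H⁺, CH₃COO⁻ (products)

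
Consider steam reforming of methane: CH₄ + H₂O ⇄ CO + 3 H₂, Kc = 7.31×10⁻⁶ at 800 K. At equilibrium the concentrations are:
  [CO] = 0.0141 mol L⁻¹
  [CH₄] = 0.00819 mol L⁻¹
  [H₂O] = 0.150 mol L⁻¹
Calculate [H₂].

At equilibrium, Kc = [CO]·[H₂]³ / ([CH₄]·[H₂O]) = 7.31×10⁻⁶.
(0.0141)·([H₂])³ / ((0.00819)·(0.150)) = 7.31×10⁻⁶
[H₂]³ = 6.37×10⁻⁷ ⇒ [H₂] = 0.00860 mol L⁻¹

[H₂] = 0.00860 mol L⁻¹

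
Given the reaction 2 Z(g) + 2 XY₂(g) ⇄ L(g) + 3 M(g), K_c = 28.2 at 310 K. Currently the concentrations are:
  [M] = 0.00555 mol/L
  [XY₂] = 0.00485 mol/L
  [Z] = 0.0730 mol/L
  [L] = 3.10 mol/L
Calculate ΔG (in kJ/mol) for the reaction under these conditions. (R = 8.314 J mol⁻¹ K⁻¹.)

Q_c = [L]·[M]³ / ([Z]²·[XY₂]²) = (3.10)·(0.00555)³ / ((0.0730)²·(0.00485)²) = 4.23
ΔG = RT ln(Q_c/K_c) = (8.314 J mol⁻¹ K⁻¹)(310 K) × ln(4.23/28.2)
   = (2.577 kJ/mol)(-1.897) = -4.89 kJ/mol
ΔG < 0, so the forward reaction is spontaneous (proceeds forward).

ΔG = -4.89 kJ/mol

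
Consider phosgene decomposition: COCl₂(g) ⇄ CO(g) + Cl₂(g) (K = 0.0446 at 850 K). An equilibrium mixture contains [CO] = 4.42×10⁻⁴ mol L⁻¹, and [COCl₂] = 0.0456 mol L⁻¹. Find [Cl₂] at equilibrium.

[Cl₂] = 4.60 mol L⁻¹

At equilibrium, K = [CO]·[Cl₂] / [COCl₂] = 0.0446.
(4.42×10⁻⁴)·([Cl₂]) / (0.0456) = 0.0446
[Cl₂] = 4.60 mol L⁻¹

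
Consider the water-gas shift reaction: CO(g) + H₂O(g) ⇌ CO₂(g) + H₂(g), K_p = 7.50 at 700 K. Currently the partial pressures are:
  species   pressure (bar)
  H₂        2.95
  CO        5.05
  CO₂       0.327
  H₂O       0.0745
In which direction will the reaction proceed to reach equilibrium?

Q_p = P(CO₂)·P(H₂) / (P(CO)·P(H₂O)) = (0.327)·(2.95) / ((5.05)·(0.0745)) = 2.56
Q_p = 2.56 < K_p = 7.50, so the forward reaction proceeds.

to the right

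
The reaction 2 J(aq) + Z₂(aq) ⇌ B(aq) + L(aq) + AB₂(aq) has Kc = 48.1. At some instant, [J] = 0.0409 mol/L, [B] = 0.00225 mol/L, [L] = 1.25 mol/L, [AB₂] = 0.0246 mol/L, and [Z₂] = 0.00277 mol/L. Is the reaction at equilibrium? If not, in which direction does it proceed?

to the right

Qc = [B]·[L]·[AB₂] / ([J]²·[Z₂]) = (0.00225)·(1.25)·(0.0246) / ((0.0409)²·(0.00277)) = 14.9
Qc = 14.9 < Kc = 48.1, so the forward reaction proceeds.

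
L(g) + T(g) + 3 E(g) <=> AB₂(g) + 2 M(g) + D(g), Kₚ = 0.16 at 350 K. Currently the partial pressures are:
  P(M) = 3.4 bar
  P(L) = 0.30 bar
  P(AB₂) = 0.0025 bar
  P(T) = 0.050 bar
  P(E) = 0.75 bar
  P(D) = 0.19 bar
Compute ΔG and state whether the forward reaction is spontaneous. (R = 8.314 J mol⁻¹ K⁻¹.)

Qₚ = P(AB₂)·P(M)²·P(D) / (P(L)·P(T)·P(E)³) = (0.0025)·(3.4)²·(0.19) / ((0.30)·(0.050)·(0.75)³) = 0.868
ΔG = RT ln(Qₚ/Kₚ) = (8.314 J mol⁻¹ K⁻¹)(350 K) × ln(0.868/0.16)
   = (2.910 kJ/mol)(1.691) = 4.92 kJ/mol
ΔG > 0, so the forward reaction is non-spontaneous (proceeds in reverse).

ΔG = 4.92 kJ/mol; the forward reaction is non-spontaneous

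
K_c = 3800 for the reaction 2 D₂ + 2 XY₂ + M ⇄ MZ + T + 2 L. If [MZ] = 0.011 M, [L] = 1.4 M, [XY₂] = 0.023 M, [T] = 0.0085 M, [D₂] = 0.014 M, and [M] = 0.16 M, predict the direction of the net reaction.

Q_c = [MZ]·[T]·[L]² / ([D₂]²·[XY₂]²·[M]) = (0.011)·(0.0085)·(1.4)² / ((0.014)²·(0.023)²·(0.16)) = 11000
Q_c = 11000 > K_c = 3800, so the reverse reaction proceeds.

reverse (toward reactants)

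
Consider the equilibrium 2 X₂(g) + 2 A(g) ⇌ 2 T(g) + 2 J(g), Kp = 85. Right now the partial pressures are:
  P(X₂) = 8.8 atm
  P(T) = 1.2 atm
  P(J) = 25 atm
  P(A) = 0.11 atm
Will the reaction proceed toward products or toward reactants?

toward reactants

Qp = P(T)²·P(J)² / (P(X₂)²·P(A)²) = (1.2)²·(25)² / ((8.8)²·(0.11)²) = 960
Qp = 960 > Kp = 85, so the reverse reaction proceeds.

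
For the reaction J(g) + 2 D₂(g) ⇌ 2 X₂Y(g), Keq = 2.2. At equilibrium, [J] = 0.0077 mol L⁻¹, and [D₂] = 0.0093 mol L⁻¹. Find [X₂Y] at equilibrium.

At equilibrium, Keq = [X₂Y]² / ([J]·[D₂]²) = 2.2.
([X₂Y])² / ((0.0077)·(0.0093)²) = 2.2
[X₂Y]² = 1.47×10⁻⁶ ⇒ [X₂Y] = 0.0012 mol L⁻¹

[X₂Y] = 0.0012 mol L⁻¹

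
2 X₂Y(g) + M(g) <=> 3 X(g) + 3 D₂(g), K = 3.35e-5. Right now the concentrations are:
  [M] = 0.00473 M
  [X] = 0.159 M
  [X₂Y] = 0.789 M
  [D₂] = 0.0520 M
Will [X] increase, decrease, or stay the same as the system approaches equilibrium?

Q = [X]³·[D₂]³ / ([X₂Y]²·[M]) = (0.159)³·(0.0520)³ / ((0.789)²·(0.00473)) = 1.92e-4
Q = 1.92e-4 > K = 3.35e-5: net reverse reaction.
X is a product, so it decreases.

decrease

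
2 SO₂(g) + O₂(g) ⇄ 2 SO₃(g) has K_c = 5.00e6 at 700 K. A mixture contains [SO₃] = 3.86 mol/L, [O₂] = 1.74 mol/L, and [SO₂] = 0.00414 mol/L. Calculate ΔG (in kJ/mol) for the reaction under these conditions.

ΔG = -13.4 kJ/mol

Q_c = [SO₃]² / ([SO₂]²·[O₂]) = (3.86)² / ((0.00414)²·(1.74)) = 5.00e5
ΔG = RT ln(Q_c/K_c) = (8.314 J mol⁻¹ K⁻¹)(700 K) × ln(5.00e5/5.00e6)
   = (5.820 kJ/mol)(-2.303) = -13.4 kJ/mol
ΔG < 0, so the forward reaction is spontaneous (proceeds forward).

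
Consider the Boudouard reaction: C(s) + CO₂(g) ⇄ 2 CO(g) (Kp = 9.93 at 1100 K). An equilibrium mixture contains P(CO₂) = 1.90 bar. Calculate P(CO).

P(CO) = 4.34 bar

(C is a pure solid — omitted from Kp.)
At equilibrium, Kp = P(CO)² / P(CO₂) = 9.93.
(P(CO))² / (1.90) = 9.93
P(CO)² = 18.9 ⇒ P(CO) = 4.34 bar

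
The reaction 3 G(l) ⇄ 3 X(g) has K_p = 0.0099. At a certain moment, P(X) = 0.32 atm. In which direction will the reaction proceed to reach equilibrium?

to the left

(G is a pure liquid — omitted from Q_p.)
Q_p = P(X)³ = (0.32)³ = 0.033
Q_p = 0.033 > K_p = 0.0099, so the reverse reaction proceeds.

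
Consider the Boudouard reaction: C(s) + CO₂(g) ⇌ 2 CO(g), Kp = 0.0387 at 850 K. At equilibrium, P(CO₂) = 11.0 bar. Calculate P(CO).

P(CO) = 0.652 bar

(C is a pure solid — omitted from Kp.)
At equilibrium, Kp = P(CO)² / P(CO₂) = 0.0387.
(P(CO))² / (11.0) = 0.0387
P(CO)² = 0.426 ⇒ P(CO) = 0.652 bar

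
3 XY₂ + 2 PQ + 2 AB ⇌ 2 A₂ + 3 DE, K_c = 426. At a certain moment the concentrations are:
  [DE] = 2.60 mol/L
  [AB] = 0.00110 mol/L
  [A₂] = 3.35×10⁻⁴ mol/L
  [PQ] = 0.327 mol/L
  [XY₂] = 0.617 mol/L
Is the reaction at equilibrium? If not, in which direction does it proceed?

in the forward direction

Q_c = [A₂]²·[DE]³ / ([XY₂]³·[PQ]²·[AB]²) = (3.35×10⁻⁴)²·(2.60)³ / ((0.617)³·(0.327)²·(0.00110)²) = 64.9
Q_c = 64.9 < K_c = 426, so the forward reaction proceeds.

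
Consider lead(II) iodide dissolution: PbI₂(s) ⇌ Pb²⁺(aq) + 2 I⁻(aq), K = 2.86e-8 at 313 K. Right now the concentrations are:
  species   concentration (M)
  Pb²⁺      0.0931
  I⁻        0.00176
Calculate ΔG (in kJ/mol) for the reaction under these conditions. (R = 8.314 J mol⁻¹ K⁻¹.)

(PbI₂ is a pure solid — omitted from Q.)
Q = [Pb²⁺]·[I⁻]² = (0.0931)·(0.00176)² = 2.88e-7
ΔG = RT ln(Q/K) = (8.314 J mol⁻¹ K⁻¹)(313 K) × ln(2.88e-7/2.86e-8)
   = (2.602 kJ/mol)(2.310) = 6.01 kJ/mol
ΔG > 0, so the forward reaction is non-spontaneous (proceeds in reverse).

ΔG = 6.01 kJ/mol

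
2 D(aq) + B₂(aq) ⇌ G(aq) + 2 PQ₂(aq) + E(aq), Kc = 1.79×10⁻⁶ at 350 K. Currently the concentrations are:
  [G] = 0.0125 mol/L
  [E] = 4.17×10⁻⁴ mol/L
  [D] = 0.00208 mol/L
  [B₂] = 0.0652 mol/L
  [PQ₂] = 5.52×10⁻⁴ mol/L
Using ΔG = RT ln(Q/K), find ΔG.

ΔG = 3.33 kJ/mol

Qc = [G]·[PQ₂]²·[E] / ([D]²·[B₂]) = (0.0125)·(5.52×10⁻⁴)²·(4.17×10⁻⁴) / ((0.00208)²·(0.0652)) = 5.63×10⁻⁶
ΔG = RT ln(Qc/Kc) = (8.314 J mol⁻¹ K⁻¹)(350 K) × ln(5.63×10⁻⁶/1.79×10⁻⁶)
   = (2.910 kJ/mol)(1.146) = 3.33 kJ/mol
ΔG > 0, so the forward reaction is non-spontaneous (proceeds in reverse).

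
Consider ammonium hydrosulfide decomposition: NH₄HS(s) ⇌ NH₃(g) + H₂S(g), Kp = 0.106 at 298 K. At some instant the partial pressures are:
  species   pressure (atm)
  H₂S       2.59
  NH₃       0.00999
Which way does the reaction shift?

toward products

(NH₄HS is a pure solid — omitted from Qp.)
Qp = P(NH₃)·P(H₂S) = (0.00999)·(2.59) = 0.0259
Qp = 0.0259 < Kp = 0.106, so the forward reaction proceeds.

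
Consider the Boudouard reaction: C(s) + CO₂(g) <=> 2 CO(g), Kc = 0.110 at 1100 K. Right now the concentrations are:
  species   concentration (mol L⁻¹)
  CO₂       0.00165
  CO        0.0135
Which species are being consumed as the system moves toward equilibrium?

none (at equilibrium)

(C is a pure solid — omitted from Qc.)
Qc = [CO]² / [CO₂] = (0.0135)² / (0.00165) = 0.110
Qc = 0.110 = Kc; the system is at equilibrium.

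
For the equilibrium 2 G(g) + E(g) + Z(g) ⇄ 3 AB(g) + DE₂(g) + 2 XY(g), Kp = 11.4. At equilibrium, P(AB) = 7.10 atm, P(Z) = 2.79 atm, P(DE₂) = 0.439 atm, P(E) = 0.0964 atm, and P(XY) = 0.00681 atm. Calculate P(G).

At equilibrium, Kp = P(AB)³·P(DE₂)·P(XY)² / (P(G)²·P(E)·P(Z)) = 11.4.
(7.10)³·(0.439)·(0.00681)² / ((P(G))²·(0.0964)·(2.79)) = 11.4
P(G)² = 0.00238 ⇒ P(G) = 0.0487 atm

P(G) = 0.0487 atm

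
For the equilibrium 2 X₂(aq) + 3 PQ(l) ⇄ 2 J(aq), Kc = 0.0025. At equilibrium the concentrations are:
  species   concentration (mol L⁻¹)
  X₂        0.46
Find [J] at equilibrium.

[J] = 0.023 mol L⁻¹

(PQ is a pure liquid — omitted from Kc.)
At equilibrium, Kc = [J]² / [X₂]² = 0.0025.
([J])² / (0.46)² = 0.0025
[J]² = 5.29×10⁻⁴ ⇒ [J] = 0.023 mol L⁻¹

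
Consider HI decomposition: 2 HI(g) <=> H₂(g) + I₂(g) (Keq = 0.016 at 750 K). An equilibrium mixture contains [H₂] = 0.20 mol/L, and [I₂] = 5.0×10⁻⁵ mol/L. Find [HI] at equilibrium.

[HI] = 0.025 mol/L

At equilibrium, Keq = [H₂]·[I₂] / [HI]² = 0.016.
(0.20)·(5.0×10⁻⁵) / ([HI])² = 0.016
[HI]² = 6.25×10⁻⁴ ⇒ [HI] = 0.025 mol/L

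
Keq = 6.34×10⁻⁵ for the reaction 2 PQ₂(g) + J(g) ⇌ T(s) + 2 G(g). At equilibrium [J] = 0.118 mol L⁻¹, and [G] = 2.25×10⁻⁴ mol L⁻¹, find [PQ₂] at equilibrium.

[PQ₂] = 0.0823 mol L⁻¹

(T is a pure solid — omitted from Keq.)
At equilibrium, Keq = [G]² / ([PQ₂]²·[J]) = 6.34×10⁻⁵.
(2.25×10⁻⁴)² / (([PQ₂])²·(0.118)) = 6.34×10⁻⁵
[PQ₂]² = 0.00677 ⇒ [PQ₂] = 0.0823 mol L⁻¹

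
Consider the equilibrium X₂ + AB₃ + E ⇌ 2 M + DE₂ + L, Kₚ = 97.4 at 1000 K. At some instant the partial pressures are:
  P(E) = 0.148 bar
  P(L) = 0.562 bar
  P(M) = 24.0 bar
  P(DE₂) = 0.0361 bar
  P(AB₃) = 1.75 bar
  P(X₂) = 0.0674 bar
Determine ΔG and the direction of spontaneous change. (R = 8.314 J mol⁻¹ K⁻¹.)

ΔG = 16.0 kJ/mol; the forward reaction is non-spontaneous

Qₚ = P(M)²·P(DE₂)·P(L) / (P(X₂)·P(AB₃)·P(E)) = (24.0)²·(0.0361)·(0.562) / ((0.0674)·(1.75)·(0.148)) = 669
ΔG = RT ln(Qₚ/Kₚ) = (8.314 J mol⁻¹ K⁻¹)(1000 K) × ln(669/97.4)
   = (8.314 kJ/mol)(1.927) = 16.0 kJ/mol
ΔG > 0, so the forward reaction is non-spontaneous (proceeds in reverse).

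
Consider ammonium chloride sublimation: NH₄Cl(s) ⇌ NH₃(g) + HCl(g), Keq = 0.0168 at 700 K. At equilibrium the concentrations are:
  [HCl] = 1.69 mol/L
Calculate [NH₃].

[NH₃] = 0.00994 mol/L

(NH₄Cl is a pure solid — omitted from Keq.)
At equilibrium, Keq = [NH₃]·[HCl] = 0.0168.
([NH₃])·(1.69) = 0.0168
[NH₃] = 0.00994 mol/L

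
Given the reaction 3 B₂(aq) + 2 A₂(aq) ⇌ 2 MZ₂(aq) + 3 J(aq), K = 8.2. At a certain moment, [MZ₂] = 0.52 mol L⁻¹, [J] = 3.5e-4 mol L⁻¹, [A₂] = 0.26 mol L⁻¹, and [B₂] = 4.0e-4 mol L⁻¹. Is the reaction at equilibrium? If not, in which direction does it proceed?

forward (toward products)

Q = [MZ₂]²·[J]³ / ([B₂]³·[A₂]²) = (0.52)²·(3.5e-4)³ / ((4.0e-4)³·(0.26)²) = 2.7
Q = 2.7 < K = 8.2, so the forward reaction proceeds.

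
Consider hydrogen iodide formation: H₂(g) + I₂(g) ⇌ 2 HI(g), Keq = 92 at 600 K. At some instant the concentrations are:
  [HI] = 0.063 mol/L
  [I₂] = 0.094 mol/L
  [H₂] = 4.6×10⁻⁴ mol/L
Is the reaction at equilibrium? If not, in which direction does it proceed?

Q = [HI]² / ([H₂]·[I₂]) = (0.063)² / ((4.6×10⁻⁴)·(0.094)) = 92
Q = 92 = Keq, so the system is already at equilibrium.

at equilibrium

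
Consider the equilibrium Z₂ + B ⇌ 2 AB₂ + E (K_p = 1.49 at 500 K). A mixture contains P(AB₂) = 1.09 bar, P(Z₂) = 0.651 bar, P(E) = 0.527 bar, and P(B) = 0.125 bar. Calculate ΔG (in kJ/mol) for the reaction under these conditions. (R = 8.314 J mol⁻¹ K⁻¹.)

Q_p = P(AB₂)²·P(E) / (P(Z₂)·P(B)) = (1.09)²·(0.527) / ((0.651)·(0.125)) = 7.69
ΔG = RT ln(Q_p/K_p) = (8.314 J mol⁻¹ K⁻¹)(500 K) × ln(7.69/1.49)
   = (4.157 kJ/mol)(1.641) = 6.82 kJ/mol
ΔG > 0, so the forward reaction is non-spontaneous (proceeds in reverse).

ΔG = 6.82 kJ/mol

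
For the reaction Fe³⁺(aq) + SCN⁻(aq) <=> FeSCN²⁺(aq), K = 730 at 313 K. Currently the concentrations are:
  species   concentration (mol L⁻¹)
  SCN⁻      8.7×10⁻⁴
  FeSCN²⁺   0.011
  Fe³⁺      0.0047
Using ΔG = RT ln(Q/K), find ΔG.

Q = [FeSCN²⁺] / ([Fe³⁺]·[SCN⁻]) = (0.011) / ((0.0047)·(8.7×10⁻⁴)) = 2690
ΔG = RT ln(Q/K) = (8.314 J mol⁻¹ K⁻¹)(313 K) × ln(2690/730)
   = (2.602 kJ/mol)(1.304) = 3.39 kJ/mol
ΔG > 0, so the forward reaction is non-spontaneous (proceeds in reverse).

ΔG = 3.39 kJ/mol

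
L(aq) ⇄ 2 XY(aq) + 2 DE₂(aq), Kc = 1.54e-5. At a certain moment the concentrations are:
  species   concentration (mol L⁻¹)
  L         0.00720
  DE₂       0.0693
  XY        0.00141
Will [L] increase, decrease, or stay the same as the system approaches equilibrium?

decrease

Qc = [XY]²·[DE₂]² / [L] = (0.00141)²·(0.0693)² / (0.00720) = 1.33e-6
Qc = 1.33e-6 < Kc = 1.54e-5: net forward reaction.
L is a reactant, so it decreases.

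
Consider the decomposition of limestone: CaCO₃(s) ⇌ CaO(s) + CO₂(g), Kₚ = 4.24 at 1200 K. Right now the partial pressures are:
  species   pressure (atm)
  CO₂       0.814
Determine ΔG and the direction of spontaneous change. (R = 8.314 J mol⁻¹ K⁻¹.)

ΔG = -16.5 kJ/mol; the forward reaction is spontaneous

(CaCO₃, CaO are pure solids — omitted from Qₚ.)
Qₚ = P(CO₂) = 0.814
ΔG = RT ln(Qₚ/Kₚ) = (8.314 J mol⁻¹ K⁻¹)(1200 K) × ln(0.814/4.24)
   = (9.977 kJ/mol)(-1.650) = -16.5 kJ/mol
ΔG < 0, so the forward reaction is spontaneous (proceeds forward).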